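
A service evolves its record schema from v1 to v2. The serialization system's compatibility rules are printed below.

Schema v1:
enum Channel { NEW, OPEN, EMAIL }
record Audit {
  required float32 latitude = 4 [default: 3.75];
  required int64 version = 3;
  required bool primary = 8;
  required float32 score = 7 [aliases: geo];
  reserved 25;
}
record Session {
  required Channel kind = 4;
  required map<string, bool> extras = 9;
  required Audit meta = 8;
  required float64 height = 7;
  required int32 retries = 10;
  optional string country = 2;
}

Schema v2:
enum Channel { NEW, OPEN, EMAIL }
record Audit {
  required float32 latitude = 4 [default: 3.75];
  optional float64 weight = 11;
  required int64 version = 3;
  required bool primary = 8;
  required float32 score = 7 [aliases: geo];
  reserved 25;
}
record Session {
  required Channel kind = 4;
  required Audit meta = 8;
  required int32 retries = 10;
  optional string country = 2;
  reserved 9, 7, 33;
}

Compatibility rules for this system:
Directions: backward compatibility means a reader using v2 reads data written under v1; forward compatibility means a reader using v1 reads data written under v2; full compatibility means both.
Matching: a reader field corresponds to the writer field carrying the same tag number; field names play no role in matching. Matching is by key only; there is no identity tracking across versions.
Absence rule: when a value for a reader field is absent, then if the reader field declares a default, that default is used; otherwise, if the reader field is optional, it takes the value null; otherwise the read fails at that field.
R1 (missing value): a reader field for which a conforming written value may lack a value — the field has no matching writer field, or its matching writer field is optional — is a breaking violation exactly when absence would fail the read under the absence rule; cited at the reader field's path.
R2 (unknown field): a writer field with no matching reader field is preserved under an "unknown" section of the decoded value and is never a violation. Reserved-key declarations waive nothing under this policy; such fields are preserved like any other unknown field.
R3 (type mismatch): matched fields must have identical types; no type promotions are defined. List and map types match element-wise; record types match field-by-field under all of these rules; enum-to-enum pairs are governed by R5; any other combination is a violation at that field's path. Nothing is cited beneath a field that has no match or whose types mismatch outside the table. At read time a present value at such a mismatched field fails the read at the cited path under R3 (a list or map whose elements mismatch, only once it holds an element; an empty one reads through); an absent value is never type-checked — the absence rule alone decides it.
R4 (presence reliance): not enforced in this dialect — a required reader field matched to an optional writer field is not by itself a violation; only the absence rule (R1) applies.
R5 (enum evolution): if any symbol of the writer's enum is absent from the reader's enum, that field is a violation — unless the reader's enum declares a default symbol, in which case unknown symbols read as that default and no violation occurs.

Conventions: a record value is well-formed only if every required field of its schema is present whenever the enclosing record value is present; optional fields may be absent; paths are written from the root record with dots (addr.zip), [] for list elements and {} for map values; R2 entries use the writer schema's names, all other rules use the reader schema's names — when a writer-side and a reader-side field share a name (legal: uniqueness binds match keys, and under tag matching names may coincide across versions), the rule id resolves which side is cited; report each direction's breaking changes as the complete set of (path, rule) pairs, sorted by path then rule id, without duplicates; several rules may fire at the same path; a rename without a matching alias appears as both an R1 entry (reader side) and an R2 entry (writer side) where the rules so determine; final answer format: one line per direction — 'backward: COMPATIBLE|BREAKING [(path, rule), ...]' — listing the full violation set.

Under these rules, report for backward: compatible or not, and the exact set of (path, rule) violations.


backward: COMPATIBLE []

in Session below, arrows point writer -> reader
backward pass over Session, reader schema v2, writer schema v1:
  writer required, Channel -> Channel: reader kind maps from writer kind
  writer required, Audit -> Audit: reader meta maps from writer meta
  writer required, int32 -> int32: reader retries maps from writer retries
  writer optional, string -> string: reader country maps from writer country
  leftover writer field: extras
  leftover writer field: height
  writer required, float32 -> float32: reader meta.latitude maps from writer meta.latitude
  meta.weight: no writer-side match
  writer required, int64 -> int64: reader meta.version maps from writer meta.version
  writer required, bool -> bool: reader meta.primary maps from writer meta.primary
  writer required, float32 -> float32: reader meta.score maps from writer meta.score
  => backward verdict for Session: COMPATIBLE, no violations
the other Session changes do not affect what is asked:
  removed field extras from record Session (its key 9 joins the reserved list) -> its effect on Session is confined to the forward direction, not asked
  added field weight to record Audit: optional float64, tag 11 (in v2 it sits immediately before version) -> no rule fires on it in Session's dialect; the asked verdict holds
  removed field height from record Session (its key 7 joins the reserved list) -> its effect on Session is confined to the forward direction, not asked


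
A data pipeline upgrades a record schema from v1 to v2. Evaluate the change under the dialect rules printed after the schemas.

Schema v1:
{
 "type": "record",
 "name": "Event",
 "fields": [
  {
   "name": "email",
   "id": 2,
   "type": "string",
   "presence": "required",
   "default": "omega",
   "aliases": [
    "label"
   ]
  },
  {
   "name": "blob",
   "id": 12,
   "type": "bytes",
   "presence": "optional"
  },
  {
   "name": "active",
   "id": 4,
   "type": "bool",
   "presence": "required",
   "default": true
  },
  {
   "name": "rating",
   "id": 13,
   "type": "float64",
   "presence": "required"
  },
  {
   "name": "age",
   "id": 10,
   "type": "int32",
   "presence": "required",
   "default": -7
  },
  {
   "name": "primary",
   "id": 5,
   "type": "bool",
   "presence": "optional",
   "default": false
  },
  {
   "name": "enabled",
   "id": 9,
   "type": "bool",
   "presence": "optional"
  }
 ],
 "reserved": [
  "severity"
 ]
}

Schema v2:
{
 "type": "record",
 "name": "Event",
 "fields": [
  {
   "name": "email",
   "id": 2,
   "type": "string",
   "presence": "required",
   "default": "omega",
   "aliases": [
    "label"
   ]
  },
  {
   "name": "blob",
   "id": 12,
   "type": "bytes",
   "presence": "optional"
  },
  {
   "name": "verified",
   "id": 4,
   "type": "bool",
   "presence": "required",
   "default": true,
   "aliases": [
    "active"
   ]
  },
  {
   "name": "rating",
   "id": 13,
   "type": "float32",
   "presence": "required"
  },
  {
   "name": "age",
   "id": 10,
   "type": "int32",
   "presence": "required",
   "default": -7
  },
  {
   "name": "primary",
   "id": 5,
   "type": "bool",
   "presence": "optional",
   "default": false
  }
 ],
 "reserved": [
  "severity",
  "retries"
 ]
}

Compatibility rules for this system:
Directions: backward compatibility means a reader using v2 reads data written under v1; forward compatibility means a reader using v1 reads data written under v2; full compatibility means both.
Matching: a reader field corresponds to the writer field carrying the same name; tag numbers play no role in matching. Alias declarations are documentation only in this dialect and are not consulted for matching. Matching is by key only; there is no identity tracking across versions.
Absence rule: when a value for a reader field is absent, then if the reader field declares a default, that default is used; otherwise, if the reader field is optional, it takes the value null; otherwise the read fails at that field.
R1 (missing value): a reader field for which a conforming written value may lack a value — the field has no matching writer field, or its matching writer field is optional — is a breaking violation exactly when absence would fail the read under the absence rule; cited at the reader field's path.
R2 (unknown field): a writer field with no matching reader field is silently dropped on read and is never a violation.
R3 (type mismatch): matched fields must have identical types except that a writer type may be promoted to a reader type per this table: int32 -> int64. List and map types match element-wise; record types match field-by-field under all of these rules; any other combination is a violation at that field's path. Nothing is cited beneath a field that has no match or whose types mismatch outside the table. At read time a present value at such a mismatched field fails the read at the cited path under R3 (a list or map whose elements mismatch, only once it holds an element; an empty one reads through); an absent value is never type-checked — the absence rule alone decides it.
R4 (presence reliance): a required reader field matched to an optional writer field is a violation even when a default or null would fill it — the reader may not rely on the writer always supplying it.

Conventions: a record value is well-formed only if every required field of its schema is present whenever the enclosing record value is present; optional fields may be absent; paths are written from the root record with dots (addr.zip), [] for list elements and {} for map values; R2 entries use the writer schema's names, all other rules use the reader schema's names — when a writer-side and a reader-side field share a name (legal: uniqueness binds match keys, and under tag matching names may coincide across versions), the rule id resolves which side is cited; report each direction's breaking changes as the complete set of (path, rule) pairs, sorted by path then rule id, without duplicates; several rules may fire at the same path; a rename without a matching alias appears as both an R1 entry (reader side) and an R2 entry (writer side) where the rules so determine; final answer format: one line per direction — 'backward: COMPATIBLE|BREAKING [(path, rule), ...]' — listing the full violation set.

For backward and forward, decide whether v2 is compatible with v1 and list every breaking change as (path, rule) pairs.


each type pair in Event: writer, then reader
checking backward for Event: reader v2 against writer v1:
  email: string -> string, writer required; from email
  blob: bytes -> bytes, writer optional; from blob
  verified: no writer-side match
  rating: float64 -> float32, writer required; from rating
  age: int32 -> int32, writer required; from age
  primary: bool -> bool, writer optional; from primary
  writer field active has no reader counterpart
  writer field enabled has no reader counterpart
  R3 fires at rating
  => 1 violation(s): backward is BREAKING for Event
checking forward for Event: reader v1 against writer v2:
  email: string -> string, writer required; from email
  blob: bytes -> bytes, writer optional; from blob
  active: no writer-side match
  rating: float32 -> float64, writer required; from rating
  age: int32 -> int32, writer required; from age
  primary: bool -> bool, writer optional; from primary
  enabled: no writer-side match
  writer field verified has no reader counterpart
  R3 fires at rating
  => 1 violation(s): forward is BREAKING for Event

backward: BREAKING [(rating, R3)]; forward: BREAKING [(rating, R3)]


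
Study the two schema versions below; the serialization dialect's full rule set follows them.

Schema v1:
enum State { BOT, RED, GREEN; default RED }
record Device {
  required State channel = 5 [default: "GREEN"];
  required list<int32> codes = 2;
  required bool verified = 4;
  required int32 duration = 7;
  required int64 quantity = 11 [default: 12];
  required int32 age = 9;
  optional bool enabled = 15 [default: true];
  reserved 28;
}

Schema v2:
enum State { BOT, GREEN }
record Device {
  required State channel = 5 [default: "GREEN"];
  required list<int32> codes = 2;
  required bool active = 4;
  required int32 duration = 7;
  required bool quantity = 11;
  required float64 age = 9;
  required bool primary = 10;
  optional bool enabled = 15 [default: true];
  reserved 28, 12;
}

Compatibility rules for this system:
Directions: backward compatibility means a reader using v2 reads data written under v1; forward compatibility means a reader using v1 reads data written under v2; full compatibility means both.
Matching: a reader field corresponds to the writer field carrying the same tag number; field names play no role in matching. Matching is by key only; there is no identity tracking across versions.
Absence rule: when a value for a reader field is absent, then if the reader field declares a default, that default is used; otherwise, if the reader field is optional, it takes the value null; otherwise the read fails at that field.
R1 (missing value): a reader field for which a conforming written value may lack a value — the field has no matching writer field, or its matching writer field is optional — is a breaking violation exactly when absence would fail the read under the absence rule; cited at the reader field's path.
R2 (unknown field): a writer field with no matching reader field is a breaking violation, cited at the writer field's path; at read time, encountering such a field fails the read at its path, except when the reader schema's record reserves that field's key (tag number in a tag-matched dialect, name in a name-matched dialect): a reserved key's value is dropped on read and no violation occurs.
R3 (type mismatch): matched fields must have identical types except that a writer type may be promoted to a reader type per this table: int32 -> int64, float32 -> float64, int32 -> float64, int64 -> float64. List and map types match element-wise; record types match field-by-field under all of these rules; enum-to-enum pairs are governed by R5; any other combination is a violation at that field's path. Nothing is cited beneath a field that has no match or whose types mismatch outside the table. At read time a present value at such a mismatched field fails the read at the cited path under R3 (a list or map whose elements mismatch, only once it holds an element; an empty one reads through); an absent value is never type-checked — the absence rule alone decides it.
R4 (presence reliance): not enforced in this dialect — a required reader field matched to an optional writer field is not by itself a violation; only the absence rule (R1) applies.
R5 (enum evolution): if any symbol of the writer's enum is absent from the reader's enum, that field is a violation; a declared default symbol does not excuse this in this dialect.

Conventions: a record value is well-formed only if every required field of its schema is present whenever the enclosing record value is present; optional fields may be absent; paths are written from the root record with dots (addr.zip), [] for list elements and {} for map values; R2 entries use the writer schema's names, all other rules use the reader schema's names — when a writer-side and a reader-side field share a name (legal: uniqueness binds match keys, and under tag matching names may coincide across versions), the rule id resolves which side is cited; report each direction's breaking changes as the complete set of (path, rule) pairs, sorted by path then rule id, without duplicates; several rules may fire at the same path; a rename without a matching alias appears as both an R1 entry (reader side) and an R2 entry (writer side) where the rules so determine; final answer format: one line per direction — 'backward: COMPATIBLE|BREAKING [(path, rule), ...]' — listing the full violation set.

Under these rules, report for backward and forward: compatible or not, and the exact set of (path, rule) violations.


backward: BREAKING [(channel, R5), (primary, R1), (quantity, R3)]; forward: BREAKING [(age, R3), (primary, R2), (quantity, R3)]

arrows below run writer -> reader for Device
checking backward for Device: reader v2 against writer v1:
  writer required, State -> State: reader channel maps from writer channel
  writer required, list<int32> -> list<int32>: reader codes maps from writer codes
  writer required, bool -> bool: reader active maps from writer verified
  writer required, int32 -> int32: reader duration maps from writer duration
  writer required, int64 -> bool: reader quantity maps from writer quantity
  writer required, int32 -> float64: reader age maps from writer age
  primary: no writer match
  writer optional, bool -> bool: reader enabled maps from writer enabled
  R5 fires at channel
  R1 fires at primary
  R3 fires at quantity
  => backward: BREAKING (3)
checking forward for Device: reader v1 against writer v2:
  writer required, State -> State: reader channel maps from writer channel
  writer required, list<int32> -> list<int32>: reader codes maps from writer codes
  writer required, bool -> bool: reader verified maps from writer active
  writer required, int32 -> int32: reader duration maps from writer duration
  writer required, bool -> int64: reader quantity maps from writer quantity
  writer required, float64 -> int32: reader age maps from writer age
  writer optional, bool -> bool: reader enabled maps from writer enabled
  writer primary: unknown to reader
  R3 fires at age
  R2 fires at primary
  R3 fires at quantity
  => forward: BREAKING (3)


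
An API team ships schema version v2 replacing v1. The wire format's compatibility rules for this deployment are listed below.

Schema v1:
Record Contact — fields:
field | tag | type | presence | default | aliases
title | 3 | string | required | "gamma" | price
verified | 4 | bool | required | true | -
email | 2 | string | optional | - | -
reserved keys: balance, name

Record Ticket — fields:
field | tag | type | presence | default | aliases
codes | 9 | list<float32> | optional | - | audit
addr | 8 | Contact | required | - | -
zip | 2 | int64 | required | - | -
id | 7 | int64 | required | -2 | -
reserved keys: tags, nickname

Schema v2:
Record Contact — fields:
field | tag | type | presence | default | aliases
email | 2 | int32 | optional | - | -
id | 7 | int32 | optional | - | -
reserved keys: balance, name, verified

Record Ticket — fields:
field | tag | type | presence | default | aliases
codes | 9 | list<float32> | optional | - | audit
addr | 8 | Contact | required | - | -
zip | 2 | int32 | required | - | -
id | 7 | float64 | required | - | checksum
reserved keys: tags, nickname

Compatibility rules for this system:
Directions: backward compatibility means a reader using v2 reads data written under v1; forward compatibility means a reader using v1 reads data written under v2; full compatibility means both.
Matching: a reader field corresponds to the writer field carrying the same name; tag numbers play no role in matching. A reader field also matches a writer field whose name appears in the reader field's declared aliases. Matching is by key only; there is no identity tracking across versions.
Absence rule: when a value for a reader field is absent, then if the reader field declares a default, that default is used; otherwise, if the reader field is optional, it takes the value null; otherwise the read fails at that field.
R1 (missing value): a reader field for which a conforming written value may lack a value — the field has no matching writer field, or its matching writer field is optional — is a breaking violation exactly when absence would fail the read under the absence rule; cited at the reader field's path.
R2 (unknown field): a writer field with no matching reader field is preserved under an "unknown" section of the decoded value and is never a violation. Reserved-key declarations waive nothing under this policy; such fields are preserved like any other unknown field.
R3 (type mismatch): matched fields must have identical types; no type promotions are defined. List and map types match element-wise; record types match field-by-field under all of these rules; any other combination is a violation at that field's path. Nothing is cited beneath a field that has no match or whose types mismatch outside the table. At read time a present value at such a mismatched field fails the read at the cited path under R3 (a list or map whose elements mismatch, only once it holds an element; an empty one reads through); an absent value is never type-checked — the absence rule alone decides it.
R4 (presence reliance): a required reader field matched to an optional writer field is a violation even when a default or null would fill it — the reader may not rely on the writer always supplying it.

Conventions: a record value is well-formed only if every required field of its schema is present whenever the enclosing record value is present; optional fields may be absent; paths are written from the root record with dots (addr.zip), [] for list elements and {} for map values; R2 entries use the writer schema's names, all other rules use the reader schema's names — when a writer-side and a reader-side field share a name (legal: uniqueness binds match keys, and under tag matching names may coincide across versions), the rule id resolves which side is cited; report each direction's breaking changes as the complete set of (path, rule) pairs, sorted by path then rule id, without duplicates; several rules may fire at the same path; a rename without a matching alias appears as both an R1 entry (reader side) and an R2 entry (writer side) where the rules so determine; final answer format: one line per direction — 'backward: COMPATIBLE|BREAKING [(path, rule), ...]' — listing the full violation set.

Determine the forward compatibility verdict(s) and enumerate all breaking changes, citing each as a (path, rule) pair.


forward: BREAKING [(addr.email, R3), (id, R3), (zip, R3)]

each type pair in Ticket: writer, then reader
forward analysis of Ticket with v1 as reader and v2 as writer:
  writer optional, list<float32> -> list<float32>: reader codes maps from writer codes
  writer required, Contact -> Contact: reader addr maps from writer addr
  writer required, int32 -> int64: reader zip maps from writer zip
  writer required, float64 -> int64: reader id maps from writer id
  addr.title: no writer match
  addr.verified: no writer match
  writer optional, int32 -> string: reader addr.email maps from writer addr.email
  addr.id (writer side), unknown to reader
  rule R3 violated at addr.email
  rule R3 violated at id
  rule R3 violated at zip
  => forward verdict for Ticket: BREAKING, 3 violation(s)
ruling out the remaining Ticket differences:
  removed field verified from record Contact (its key "verified" joins the reserved list) -> no rule fires on it in Ticket's dialect; the asked verdict holds
  removed field title from record Contact -> no rule fires on it in Ticket's dialect; the asked verdict holds
  added field id to record Contact: optional int32, tag 7 (in v2 it sits last) -> no rule fires on it in Ticket's dialect; the asked verdict holds


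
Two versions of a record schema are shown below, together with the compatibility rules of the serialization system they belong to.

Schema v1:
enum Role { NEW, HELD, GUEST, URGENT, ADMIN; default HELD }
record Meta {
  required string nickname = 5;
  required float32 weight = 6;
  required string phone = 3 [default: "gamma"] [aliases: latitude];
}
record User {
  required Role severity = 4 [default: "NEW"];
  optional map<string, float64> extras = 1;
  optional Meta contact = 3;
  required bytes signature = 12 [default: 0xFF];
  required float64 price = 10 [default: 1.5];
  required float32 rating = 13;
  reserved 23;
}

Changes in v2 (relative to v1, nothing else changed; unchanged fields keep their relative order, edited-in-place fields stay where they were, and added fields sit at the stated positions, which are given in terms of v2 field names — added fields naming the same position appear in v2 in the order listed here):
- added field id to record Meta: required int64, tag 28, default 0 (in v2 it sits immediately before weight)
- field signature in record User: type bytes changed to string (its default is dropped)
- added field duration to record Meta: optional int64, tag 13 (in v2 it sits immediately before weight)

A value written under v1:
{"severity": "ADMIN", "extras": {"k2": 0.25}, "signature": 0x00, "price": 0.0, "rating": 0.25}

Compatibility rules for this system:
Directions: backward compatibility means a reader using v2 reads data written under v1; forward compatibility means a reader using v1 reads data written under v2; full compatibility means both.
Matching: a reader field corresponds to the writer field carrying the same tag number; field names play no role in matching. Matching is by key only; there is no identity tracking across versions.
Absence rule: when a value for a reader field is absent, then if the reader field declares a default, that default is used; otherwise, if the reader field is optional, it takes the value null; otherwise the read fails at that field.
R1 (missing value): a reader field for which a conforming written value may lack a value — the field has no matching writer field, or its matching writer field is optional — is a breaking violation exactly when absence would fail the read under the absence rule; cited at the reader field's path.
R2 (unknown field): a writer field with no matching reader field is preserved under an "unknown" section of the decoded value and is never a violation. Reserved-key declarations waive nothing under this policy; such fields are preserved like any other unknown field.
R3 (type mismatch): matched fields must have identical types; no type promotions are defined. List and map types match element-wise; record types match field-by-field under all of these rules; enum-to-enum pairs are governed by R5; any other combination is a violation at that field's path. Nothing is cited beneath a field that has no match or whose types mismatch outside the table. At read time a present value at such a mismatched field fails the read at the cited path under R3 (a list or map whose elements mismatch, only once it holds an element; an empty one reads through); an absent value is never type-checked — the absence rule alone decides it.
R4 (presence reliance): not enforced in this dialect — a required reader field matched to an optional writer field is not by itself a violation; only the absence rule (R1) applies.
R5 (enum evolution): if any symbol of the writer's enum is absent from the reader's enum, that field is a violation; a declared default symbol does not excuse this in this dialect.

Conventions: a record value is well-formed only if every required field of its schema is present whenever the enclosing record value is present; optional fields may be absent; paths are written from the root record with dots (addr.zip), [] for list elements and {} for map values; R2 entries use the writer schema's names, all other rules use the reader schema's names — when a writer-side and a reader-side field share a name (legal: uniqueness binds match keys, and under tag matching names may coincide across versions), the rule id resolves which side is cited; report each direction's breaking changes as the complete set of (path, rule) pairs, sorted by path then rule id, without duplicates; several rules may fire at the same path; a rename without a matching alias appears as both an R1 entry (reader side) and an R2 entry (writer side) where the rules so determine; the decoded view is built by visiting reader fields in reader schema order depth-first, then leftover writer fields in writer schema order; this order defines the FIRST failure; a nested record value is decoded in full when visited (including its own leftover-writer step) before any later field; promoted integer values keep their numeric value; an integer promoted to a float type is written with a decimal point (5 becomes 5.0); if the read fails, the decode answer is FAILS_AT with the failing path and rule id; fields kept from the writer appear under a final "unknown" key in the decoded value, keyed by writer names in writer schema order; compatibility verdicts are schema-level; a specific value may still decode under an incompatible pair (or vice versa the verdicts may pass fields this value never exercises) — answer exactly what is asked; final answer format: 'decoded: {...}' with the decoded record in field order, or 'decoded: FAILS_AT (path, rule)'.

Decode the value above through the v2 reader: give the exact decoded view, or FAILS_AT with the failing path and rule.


in User below, arrows point writer -> reader
migrating the User value to v2:
  severity := "ADMIN"
  extras := {"k2": 0.25}
  contact := null (absent, optional -> null)
  read fails at signature under R3
  => FAILS_AT (signature, R3)
remaining User differences; none change what is asked:
  added field duration to record Meta: optional int64, tag 13 (in v2 it sits immediately before weight) -> fires no rule on User under this dialect and leaves the result unchanged
  added field id to record Meta: required int64, tag 28, default 0 (in v2 it sits immediately before weight) -> fires no rule on User under this dialect and leaves the result unchanged

decoded: FAILS_AT (signature, R3)


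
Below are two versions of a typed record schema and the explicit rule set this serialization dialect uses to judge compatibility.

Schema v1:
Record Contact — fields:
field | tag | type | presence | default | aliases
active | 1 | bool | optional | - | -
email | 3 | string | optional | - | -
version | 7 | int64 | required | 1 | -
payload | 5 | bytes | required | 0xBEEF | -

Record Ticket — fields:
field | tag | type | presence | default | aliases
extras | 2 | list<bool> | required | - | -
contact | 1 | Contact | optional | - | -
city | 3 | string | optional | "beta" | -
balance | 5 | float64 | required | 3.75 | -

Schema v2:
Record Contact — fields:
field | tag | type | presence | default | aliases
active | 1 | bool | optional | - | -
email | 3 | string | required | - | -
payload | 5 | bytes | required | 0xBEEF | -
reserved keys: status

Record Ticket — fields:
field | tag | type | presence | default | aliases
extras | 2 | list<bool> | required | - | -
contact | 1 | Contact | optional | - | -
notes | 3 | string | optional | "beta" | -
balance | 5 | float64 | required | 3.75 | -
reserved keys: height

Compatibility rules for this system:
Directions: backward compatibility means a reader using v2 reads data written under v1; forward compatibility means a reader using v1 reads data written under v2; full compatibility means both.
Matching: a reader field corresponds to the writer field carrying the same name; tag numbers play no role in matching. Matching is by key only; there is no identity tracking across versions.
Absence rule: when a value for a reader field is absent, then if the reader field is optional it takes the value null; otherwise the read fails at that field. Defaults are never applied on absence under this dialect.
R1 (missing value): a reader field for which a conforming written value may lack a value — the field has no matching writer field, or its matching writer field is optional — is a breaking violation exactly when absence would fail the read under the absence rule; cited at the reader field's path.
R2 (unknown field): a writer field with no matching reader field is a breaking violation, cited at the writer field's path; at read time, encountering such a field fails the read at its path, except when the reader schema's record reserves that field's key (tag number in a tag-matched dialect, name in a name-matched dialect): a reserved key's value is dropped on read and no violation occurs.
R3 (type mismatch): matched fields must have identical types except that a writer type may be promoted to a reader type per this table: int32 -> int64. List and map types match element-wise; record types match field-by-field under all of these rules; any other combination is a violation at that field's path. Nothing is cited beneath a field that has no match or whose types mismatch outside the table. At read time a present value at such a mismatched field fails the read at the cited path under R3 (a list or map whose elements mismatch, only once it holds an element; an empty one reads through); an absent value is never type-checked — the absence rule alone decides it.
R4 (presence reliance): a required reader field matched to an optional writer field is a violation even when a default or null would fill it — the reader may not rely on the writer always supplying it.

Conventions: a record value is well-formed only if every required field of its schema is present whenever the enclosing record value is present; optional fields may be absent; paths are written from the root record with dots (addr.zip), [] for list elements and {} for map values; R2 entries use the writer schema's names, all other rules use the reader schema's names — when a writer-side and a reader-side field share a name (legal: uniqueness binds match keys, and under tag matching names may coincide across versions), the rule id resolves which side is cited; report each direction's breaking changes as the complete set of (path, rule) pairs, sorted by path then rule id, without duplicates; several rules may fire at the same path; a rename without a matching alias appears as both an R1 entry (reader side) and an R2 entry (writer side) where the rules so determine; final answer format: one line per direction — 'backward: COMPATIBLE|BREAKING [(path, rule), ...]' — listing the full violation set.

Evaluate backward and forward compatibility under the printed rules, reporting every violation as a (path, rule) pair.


backward: BREAKING [(city, R2), (contact.email, R1), (contact.email, R4), (contact.version, R2)]; forward: BREAKING [(contact.version, R1), (notes, R2)]

each type pair in Ticket: writer, then reader
backward pass over Ticket, reader schema v2, writer schema v1:
  extras: paired with writer extras (list<bool> -> list<bool>; writer required)
  contact: paired with writer contact (Contact -> Contact; writer optional)
  no writer field matches reader notes
  balance: paired with writer balance (float64 -> float64; writer required)
  writer city: unknown to reader
  contact.active: paired with writer contact.active (bool -> bool; writer optional)
  contact.email: paired with writer contact.email (string -> string; writer optional)
  contact.payload: paired with writer contact.payload (bytes -> bytes; writer required)
  writer contact.version: unknown to reader
  rule R2 violated at city
  rule R1 violated at contact.email
  rule R4 violated at contact.email
  rule R2 violated at contact.version
  => backward verdict for Ticket: BREAKING, 4 violation(s)
forward pass over Ticket, reader schema v1, writer schema v2:
  extras: paired with writer extras (list<bool> -> list<bool>; writer required)
  contact: paired with writer contact (Contact -> Contact; writer optional)
  no writer field matches reader city
  balance: paired with writer balance (float64 -> float64; writer required)
  writer notes: unknown to reader
  contact.active: paired with writer contact.active (bool -> bool; writer optional)
  contact.email: paired with writer contact.email (string -> string; writer required)
  no writer field matches reader contact.version
  contact.payload: paired with writer contact.payload (bytes -> bytes; writer required)
  rule R1 violated at contact.version
  rule R2 violated at notes
  => forward verdict for Ticket: BREAKING, 2 violation(s)


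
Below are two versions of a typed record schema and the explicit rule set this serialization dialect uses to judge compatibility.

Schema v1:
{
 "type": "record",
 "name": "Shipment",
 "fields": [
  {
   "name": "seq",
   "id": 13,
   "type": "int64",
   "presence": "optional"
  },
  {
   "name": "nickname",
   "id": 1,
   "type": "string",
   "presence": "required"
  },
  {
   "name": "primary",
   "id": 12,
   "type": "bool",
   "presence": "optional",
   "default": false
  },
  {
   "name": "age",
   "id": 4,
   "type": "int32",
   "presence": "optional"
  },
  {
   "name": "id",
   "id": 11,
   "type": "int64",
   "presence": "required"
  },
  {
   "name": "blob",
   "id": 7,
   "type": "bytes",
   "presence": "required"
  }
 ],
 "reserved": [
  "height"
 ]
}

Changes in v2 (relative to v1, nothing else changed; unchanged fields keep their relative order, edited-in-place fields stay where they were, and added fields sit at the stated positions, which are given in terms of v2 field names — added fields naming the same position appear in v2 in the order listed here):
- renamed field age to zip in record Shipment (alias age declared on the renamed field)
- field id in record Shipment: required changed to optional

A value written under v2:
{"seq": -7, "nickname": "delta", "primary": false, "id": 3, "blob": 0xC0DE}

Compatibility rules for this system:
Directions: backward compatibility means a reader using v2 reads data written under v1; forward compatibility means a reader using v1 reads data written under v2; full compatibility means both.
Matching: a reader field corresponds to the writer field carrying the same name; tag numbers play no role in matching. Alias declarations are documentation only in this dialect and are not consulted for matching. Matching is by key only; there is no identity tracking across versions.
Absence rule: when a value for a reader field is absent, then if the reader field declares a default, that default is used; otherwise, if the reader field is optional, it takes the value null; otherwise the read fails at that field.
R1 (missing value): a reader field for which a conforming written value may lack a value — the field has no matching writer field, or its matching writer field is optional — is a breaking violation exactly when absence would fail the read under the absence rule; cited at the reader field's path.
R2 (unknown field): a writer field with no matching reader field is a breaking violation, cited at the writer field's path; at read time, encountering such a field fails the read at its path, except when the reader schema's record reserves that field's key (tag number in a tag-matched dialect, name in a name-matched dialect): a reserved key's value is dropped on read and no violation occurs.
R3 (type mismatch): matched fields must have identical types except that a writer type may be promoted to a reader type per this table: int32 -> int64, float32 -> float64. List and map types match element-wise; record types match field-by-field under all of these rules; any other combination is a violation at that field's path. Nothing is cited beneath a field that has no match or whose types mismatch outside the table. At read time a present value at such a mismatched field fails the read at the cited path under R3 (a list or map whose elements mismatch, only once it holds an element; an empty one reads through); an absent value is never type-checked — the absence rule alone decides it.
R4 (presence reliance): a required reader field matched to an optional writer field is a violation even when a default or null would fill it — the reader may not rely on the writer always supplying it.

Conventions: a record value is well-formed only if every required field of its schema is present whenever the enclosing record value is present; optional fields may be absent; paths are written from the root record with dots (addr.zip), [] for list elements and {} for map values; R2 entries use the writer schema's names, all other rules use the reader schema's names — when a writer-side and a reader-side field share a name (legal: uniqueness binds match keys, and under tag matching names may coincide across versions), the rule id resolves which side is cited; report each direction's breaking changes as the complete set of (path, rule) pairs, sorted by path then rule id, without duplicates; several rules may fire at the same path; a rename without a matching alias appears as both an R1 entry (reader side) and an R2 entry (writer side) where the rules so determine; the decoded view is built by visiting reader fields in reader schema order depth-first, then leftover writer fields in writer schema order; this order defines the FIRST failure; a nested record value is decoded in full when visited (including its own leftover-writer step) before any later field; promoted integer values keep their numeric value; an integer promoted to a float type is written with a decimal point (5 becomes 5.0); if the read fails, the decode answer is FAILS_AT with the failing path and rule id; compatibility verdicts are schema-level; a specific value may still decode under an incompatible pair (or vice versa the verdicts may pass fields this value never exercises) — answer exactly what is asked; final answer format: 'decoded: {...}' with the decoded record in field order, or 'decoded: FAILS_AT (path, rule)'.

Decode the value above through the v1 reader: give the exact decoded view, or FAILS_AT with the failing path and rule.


each type pair in Shipment: writer, then reader
decode (reader v1):
  seq := -7
  nickname := "delta"
  primary := false
  age := null (not supplied -> null)
  id := 3
  blob := 0xC0DE
  => decoded: {"seq": -7, "nickname": "delta", "primary": false, "age": null, "id": 3, "blob": 0xC0DE}
the other Shipment changes do not affect what is asked:
  renamed field age to zip in record Shipment (alias age declared on the renamed field) -> schema-level compatibility only; this Shipment value's decode is unchanged
  field id in record Shipment: required changed to optional -> schema-level compatibility only; this Shipment value's decode is unchanged

decoded: {"seq": -7, "nickname": "delta", "primary": false, "age": null, "id": 3, "blob": 0xC0DE}
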